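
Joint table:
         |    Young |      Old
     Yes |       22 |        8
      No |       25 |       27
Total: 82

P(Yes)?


P(Yes) = (22+8)/82 = 30/82 = 15/41

P(Yes) = 15/41 ≈ 36.59%


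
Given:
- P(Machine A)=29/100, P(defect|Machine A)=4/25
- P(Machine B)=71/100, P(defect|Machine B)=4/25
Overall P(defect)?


P(B) = Σ P(B|Aᵢ)×P(Aᵢ)
  4/25×29/100 = 29/625
  4/25×71/100 = 71/625
Sum = 4/25

P(defect) = 4/25 ≈ 16.00%


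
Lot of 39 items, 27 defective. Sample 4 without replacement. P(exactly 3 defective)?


Hypergeometric: C(27,3)×C(12,1)/C(39,4)
= 2925×12/82251 = 300/703

P(X=3) = 300/703 ≈ 42.67%


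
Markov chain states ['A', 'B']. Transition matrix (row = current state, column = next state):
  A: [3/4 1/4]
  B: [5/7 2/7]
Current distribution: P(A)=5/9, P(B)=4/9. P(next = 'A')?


P(next=A) = Σᵢ P(now=i)×P(i→A)
= 5/9×3/4 + 4/9×5/7
= 5/12 + 20/63 = 185/252

P = 185/252 ≈ 0.7341


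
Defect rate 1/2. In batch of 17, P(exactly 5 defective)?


Binomial: P(X=5) = C(17,5)×p^5×(1-p)^12
= 6188 × 1/32 × 1/4096 = 1547/32768

P(X=5) = 1547/32768 ≈ 4.72%


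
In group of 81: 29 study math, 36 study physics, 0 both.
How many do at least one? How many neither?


|A∪B| = 29+36-0 = 65
Neither = 81-65 = 16

At least one: 65; Neither: 16


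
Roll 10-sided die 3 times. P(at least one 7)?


P(no 7)^3 = (9/10)^3 = 729/1000
P(≥1) = 1 - 729/1000 = 271/1000

P = 271/1000 ≈ 27.10%


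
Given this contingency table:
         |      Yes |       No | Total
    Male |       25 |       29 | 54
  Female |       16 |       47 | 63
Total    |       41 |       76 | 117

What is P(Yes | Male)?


P(Yes | Male) = 25/(25+29) = 25/54

P(Yes|Male) = 25/54 ≈ 46.30%


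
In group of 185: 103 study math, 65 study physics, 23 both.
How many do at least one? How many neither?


|A∪B| = 103+65-23 = 145
Neither = 185-145 = 40

At least one: 145; Neither: 40


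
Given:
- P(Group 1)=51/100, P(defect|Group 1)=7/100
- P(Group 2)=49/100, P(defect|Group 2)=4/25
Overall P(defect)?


P(B) = Σ P(B|Aᵢ)×P(Aᵢ)
  7/100×51/100 = 357/10000
  4/25×49/100 = 49/625
Sum = 1141/10000

P(defect) = 1141/10000 ≈ 11.41%


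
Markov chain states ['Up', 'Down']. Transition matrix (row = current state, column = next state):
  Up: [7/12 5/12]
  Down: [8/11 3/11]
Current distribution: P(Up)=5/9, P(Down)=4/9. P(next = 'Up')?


P(next=Up) = Σᵢ P(now=i)×P(i→Up)
= 5/9×7/12 + 4/9×8/11
= 35/108 + 32/99 = 769/1188

P = 769/1188 ≈ 0.6473


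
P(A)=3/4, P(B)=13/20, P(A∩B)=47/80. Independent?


P(A)×P(B) = 39/80
P(A∩B) = 47/80
Not equal → NOT independent

No, not independent


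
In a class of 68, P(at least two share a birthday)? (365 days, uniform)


P(all different) = Π(365-i)/365 for i=0..67
= 0.001274
P(match) = 1 - 0.001274 = 0.998726

P ≈ 0.9987 ≈ 99.87%


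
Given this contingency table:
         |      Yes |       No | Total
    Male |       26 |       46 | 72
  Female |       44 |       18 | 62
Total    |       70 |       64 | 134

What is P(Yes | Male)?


P(Yes | Male) = 26/(26+46) = 26/72 = 13/36

P(Yes|Male) = 13/36 ≈ 36.11%


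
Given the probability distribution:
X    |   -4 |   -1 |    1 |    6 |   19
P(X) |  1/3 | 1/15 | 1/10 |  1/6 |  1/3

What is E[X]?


E[X] = Σ x·P(X=x)
= (-4)×(1/3) + (-1)×(1/15) + (1)×(1/10) + (6)×(1/6) + (19)×(1/3)
= 181/30

E[X] = 181/30


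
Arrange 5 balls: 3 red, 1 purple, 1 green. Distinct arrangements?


5!/(3!×1!×1!) = 20

20


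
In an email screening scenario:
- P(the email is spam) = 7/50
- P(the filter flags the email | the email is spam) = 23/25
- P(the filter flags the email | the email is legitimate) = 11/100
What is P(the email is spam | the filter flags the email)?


Using Bayes' theorem:
P(A|B) = P(B|A)·P(A) / P(B)

P(the filter flags the email) = 23/25 × 7/50 + 11/100 × 43/50
= 161/1250 + 473/5000 = 1117/5000

P(the email is spam|the filter flags the email) = (161/1250) / (1117/5000) = 644/1117

P(the email is spam|the filter flags the email) = 644/1117 ≈ 57.65%


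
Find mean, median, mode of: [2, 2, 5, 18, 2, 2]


Sorted: [2, 2, 2, 2, 5, 18]
Mean = 31/6
Median = 2
Freq: {2: 4, 5: 1, 18: 1}
Mode: [2]

Mean=31/6, Median=2, Mode=2


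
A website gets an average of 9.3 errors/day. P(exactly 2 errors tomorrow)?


Poisson(λ=9.3): P(X=2) = e^(-λ)×λ^k/k!
= e^(-9.3) × 9.3^2 / 2!
≈ 9.142423148e-05 × 86.49 / 2 ≈ 0.003954

P(X=2) ≈ 0.003954 ≈ 0.40%


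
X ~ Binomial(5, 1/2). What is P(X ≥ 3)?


P(X ≥ 3) = Σ P(X=i) for i=3..5
P(X=3) = 5/16
P(X=4) = 5/32
P(X=5) = 1/32
Sum = 1/2

P(X ≥ 3) = 1/2 ≈ 50.00%


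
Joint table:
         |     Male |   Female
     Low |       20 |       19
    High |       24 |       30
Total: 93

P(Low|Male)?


P(Low|Male) = 20/(20+24) = 20/44 = 5/11

P = 5/11 ≈ 45.45%


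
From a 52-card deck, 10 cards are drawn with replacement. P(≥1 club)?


P(not a club) = 39/52 = 3/4
P(none in 10 draws) = (3/4)^10 = 59049/1048576
P(≥1 club) = 1 - 59049/1048576 = 989527/1048576

P = 989527/1048576 ≈ 94.37%


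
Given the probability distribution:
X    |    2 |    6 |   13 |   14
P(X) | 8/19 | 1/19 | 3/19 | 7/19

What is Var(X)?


E[X] = 159/19
E[X²] = 1947/19
Var(X) = E[X²] - (E[X])² = 1947/19 - 25281/361 = 11712/361

Var(X) = 11712/361 ≈ 32.4432


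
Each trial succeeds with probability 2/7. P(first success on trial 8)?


Geometric: P(X=8) = (1-p)^(k-1)×p = (5/7)^7×2/7 = 156250/5764801

P(X=8) = 156250/5764801 ≈ 2.71%


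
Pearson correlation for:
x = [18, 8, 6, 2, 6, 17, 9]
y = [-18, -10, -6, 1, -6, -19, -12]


n=7, Σx=66, Σy=-70, Σxy=-905, Σx²=834, Σy²=1002
r = (7×(-905) - 66×(-70))/√((7×834 - 66²)(7×1002 - (-70)²))
= -1715/√(1482×2114) = -1715/√3132948 ≈ -1715/1770.0136 ≈ -0.9689

r ≈ -0.9689


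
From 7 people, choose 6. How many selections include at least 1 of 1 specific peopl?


Complement: C(7,6) - C(6,6) = 7 - 1 = 6

6


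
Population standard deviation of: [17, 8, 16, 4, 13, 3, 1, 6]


Mean = 68/8 = 17/2
  (17-17/2)²=289/4
  (8-17/2)²=1/4
  (16-17/2)²=225/4
  (4-17/2)²=81/4
  (13-17/2)²=81/4
  (3-17/2)²=121/4
  (1-17/2)²=225/4
  (6-17/2)²=25/4
Σ(x-μ)² = 262
σ² = 262/8 = 131/4

σ = √(131/4) ≈ 5.7228


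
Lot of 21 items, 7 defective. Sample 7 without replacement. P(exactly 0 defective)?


Hypergeometric: C(7,0)×C(14,7)/C(21,7)
= 1×3432/116280 = 143/4845

P(X=0) = 143/4845 ≈ 2.95%


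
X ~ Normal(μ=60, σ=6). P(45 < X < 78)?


z₁=(45-60)/6=-2.5, z₂=(78-60)/6=3.0
P = Φ(3.0) - Φ(-2.5) = 0.998650 - 0.006210 = 0.992440 ≈ 0.9924

P(45 < X < 78) ≈ 0.9924


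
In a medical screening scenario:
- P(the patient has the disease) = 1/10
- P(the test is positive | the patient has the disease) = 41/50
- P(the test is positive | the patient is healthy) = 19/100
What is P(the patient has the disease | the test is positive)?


Using Bayes' theorem:
P(A|B) = P(B|A)·P(A) / P(B)

P(the test is positive) = 41/50 × 1/10 + 19/100 × 9/10
= 41/500 + 171/1000 = 253/1000

P(the patient has the disease|the test is positive) = (41/500) / (253/1000) = 82/253

P(the patient has the disease|the test is positive) = 82/253 ≈ 32.41%


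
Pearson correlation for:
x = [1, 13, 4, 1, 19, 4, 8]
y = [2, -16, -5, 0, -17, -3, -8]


n=7, Σx=50, Σy=-47, Σxy=-625, Σx²=628, Σy²=647
r = (7×(-625) - 50×(-47))/√((7×628 - 50²)(7×647 - (-47)²))
= -2025/√(1896×2320) = -2025/√4398720 ≈ -2025/2097.3126 ≈ -0.9655

r ≈ -0.9655


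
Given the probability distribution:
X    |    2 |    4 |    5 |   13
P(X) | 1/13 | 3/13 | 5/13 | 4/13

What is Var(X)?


E[X] = 7
E[X²] = 853/13
Var(X) = E[X²] - (E[X])² = 853/13 - 49 = 216/13

Var(X) = 216/13 ≈ 16.6154


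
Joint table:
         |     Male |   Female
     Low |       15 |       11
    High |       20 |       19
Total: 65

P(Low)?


P(Low) = (15+11)/65 = 26/65 = 2/5

P(Low) = 2/5 ≈ 40.00%


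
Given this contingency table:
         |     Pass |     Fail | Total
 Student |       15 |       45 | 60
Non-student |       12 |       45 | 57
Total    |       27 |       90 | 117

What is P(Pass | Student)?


P(Pass | Student) = 15/(15+45) = 15/60 = 1/4

P(Pass|Student) = 1/4 ≈ 25.00%


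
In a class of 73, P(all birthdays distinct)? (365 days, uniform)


P(all different) = Π(365-i)/365 for i=0..72
= (365/365)×(364/365)×...×(293/365)
= 0.000439

P ≈ 0.0004 ≈ 0.04%


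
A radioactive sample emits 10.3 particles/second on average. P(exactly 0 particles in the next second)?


Poisson(λ=10.3): P(X=0) = e^(-λ)×λ^k/k!
= e^(-10.3) × 10.3^0 / 0!
≈ 3.363309519e-05 × 1 / 1 ≈ 0.000034

P(X=0) ≈ 0.000034 ≈ 0.00%


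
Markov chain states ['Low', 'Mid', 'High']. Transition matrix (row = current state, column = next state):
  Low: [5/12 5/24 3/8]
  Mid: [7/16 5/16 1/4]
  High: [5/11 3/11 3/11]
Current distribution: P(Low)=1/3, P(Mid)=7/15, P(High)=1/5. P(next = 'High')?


P(next=High) = Σᵢ P(now=i)×P(i→High)
= 1/3×3/8 + 7/15×1/4 + 1/5×3/11
= 1/8 + 7/60 + 3/55 = 391/1320

P = 391/1320 ≈ 0.2962


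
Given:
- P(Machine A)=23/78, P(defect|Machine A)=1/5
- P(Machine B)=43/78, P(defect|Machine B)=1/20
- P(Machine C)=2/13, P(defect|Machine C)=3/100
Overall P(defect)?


P(B) = Σ P(B|Aᵢ)×P(Aᵢ)
  1/5×23/78 = 23/390
  1/20×43/78 = 43/1560
  3/100×2/13 = 3/650
Sum = 237/2600

P(defect) = 237/2600 ≈ 9.12%


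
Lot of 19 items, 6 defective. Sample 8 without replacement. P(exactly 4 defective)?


Hypergeometric: C(6,4)×C(13,4)/C(19,8)
= 15×715/75582 = 275/1938

P(X=4) = 275/1938 ≈ 14.19%


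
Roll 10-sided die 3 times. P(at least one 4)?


P(no 4)^3 = (9/10)^3 = 729/1000
P(≥1) = 1 - 729/1000 = 271/1000

P = 271/1000 ≈ 27.10%


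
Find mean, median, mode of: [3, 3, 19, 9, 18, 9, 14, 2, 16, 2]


Sorted: [2, 2, 3, 3, 9, 9, 14, 16, 18, 19]
Mean = 95/10 = 19/2
Median = 9
Freq: {3: 2, 19: 1, 9: 2, 18: 1, 14: 1, 2: 2, 16: 1}
Mode: [2, 3, 9]

Mean=19/2, Median=9, Mode=[2, 3, 9]


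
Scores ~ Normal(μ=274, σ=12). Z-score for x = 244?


z = (x - μ)/σ = (244 - 274)/12 = -2.5

z = -2.5


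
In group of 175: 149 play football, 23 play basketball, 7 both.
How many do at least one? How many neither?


|A∪B| = 149+23-7 = 165
Neither = 175-165 = 10

At least one: 165; Neither: 10


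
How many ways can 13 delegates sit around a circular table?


Circular arrangements of 13 distinct objects: fix one position to break rotational symmetry.
(n-1)! = 12! = 479001600

479001600


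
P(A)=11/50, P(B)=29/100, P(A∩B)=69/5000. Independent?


P(A)×P(B) = 319/5000
P(A∩B) = 69/5000
Not equal → NOT independent

No, not independent


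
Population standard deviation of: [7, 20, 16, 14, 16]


Mean = 73/5
  (7-73/5)²=1444/25
  (20-73/5)²=729/25
  (16-73/5)²=49/25
  (14-73/5)²=9/25
  (16-73/5)²=49/25
Σ(x-μ)² = 456/5
σ² = (456/5)/5 = 456/25

σ = √(456/25) ≈ 4.2708


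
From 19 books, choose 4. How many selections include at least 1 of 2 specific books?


Complement: C(19,4) - C(17,4) = 3876 - 2380 = 1496

1496


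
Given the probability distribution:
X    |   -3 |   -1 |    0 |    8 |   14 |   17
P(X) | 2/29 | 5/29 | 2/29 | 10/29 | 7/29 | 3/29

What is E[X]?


E[X] = Σ x·P(X=x)
= (-3)×(2/29) + (-1)×(5/29) + (0)×(2/29) + (8)×(10/29) + (14)×(7/29) + (17)×(3/29)
= 218/29

E[X] = 218/29


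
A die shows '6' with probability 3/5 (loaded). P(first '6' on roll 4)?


Geometric: P(X=4) = (1-p)^(k-1)×p = (2/5)^3×3/5 = 24/625

P(X=4) = 24/625 ≈ 3.84%


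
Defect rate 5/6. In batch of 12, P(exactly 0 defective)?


Binomial: P(X=0) = C(12,0)×p^0×(1-p)^12
= 1 × 1 × 1/2176782336 = 1/2176782336

P(X=0) = 1/2176782336 ≈ 0.00%


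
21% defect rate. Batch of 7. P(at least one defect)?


P(all good) = (79/100)^7 = 19203908986159/100000000000000
P(≥1 defect) = 80796091013841/100000000000000

P = 80796091013841/100000000000000 ≈ 80.80%


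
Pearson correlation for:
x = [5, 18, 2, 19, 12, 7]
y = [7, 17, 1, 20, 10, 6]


n=6, Σx=63, Σy=61, Σxy=885, Σx²=907, Σy²=875
r = (6×885 - 63×61)/√((6×907 - 63²)(6×875 - 61²))
= 1467/√(1473×1529) = 1467/√2252217 ≈ 1467/1500.7388 ≈ 0.9775

r ≈ 0.9775


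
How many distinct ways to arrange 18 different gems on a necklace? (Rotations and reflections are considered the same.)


Free circular arrangements: rotations and reflections both identified.
(n-1)!/2 = 17!/2 = 355687428096000/2 = 177843714048000

177843714048000


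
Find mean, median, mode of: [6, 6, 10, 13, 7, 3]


Sorted: [3, 6, 6, 7, 10, 13]
Mean = 45/6 = 15/2
Median = 13/2
Freq: {6: 2, 10: 1, 13: 1, 7: 1, 3: 1}
Mode: [6]

Mean=15/2, Median=13/2, Mode=6


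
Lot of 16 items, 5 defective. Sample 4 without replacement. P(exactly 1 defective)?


Hypergeometric: C(5,1)×C(11,3)/C(16,4)
= 5×165/1820 = 165/364

P(X=1) = 165/364 ≈ 45.33%


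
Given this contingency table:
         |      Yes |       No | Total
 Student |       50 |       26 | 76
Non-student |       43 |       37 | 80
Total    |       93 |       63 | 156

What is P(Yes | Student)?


P(Yes | Student) = 50/(50+26) = 50/76 = 25/38

P(Yes|Student) = 25/38 ≈ 65.79%


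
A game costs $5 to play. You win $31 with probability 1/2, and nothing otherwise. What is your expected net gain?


E[gain] = (31-5)×1/2 + (-5)×1/2
= 13 - 5/2 = 21/2

Expected net gain = $21/2 ≈ $10.50


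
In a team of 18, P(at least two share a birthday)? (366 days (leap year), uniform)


P(all different) = Π(366-i)/366 for i=0..17
= 0.653862
P(match) = 1 - 0.653862 = 0.346138

P ≈ 0.3461 ≈ 34.61%


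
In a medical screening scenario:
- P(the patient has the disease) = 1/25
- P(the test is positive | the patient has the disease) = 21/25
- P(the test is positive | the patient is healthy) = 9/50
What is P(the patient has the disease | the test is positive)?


Using Bayes' theorem:
P(A|B) = P(B|A)·P(A) / P(B)

P(the test is positive) = 21/25 × 1/25 + 9/50 × 24/25
= 21/625 + 108/625 = 129/625

P(the patient has the disease|the test is positive) = (21/625) / (129/625) = 7/43

P(the patient has the disease|the test is positive) = 7/43 ≈ 16.28%


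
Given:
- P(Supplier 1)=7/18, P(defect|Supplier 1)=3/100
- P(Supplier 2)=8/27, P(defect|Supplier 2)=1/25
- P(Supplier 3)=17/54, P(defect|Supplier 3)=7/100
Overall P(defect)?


P(B) = Σ P(B|Aᵢ)×P(Aᵢ)
  3/100×7/18 = 7/600
  1/25×8/27 = 8/675
  7/100×17/54 = 119/5400
Sum = 41/900

P(defect) = 41/900 ≈ 4.56%


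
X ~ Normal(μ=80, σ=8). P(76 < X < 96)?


z₁=(76-80)/8=-0.5, z₂=(96-80)/8=2.0
P = Φ(2.0) - Φ(-0.5) = 0.977250 - 0.308538 = 0.668712 ≈ 0.6687

P(76 < X < 96) ≈ 0.6687


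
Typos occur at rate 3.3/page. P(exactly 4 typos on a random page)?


Poisson(λ=3.3): P(X=4) = e^(-λ)×λ^k/k!
= e^(-3.3) × 3.3^4 / 4!
≈ 0.0368831674 × 118.5921 / 24 ≈ 0.182252

P(X=4) ≈ 0.182252 ≈ 18.23%


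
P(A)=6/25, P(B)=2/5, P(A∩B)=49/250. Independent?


P(A)×P(B) = 12/125
P(A∩B) = 49/250
Not equal → NOT independent

No, not independent


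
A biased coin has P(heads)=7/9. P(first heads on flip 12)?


Geometric: P(X=12) = (1-p)^(k-1)×p = (2/9)^11×7/9 = 14336/282429536481

P(X=12) = 14336/282429536481 ≈ 0.00%


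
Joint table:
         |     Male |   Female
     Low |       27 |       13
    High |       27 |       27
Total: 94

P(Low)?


P(Low) = (27+13)/94 = 40/94 = 20/47

P(Low) = 20/47 ≈ 42.55%


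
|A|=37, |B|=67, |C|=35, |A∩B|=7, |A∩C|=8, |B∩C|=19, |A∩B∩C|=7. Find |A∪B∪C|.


|A∪B∪C| = 37+67+35-7-8-19+7 = 112

|A∪B∪C| = 112


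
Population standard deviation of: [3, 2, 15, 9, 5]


Mean = 34/5
  (3-34/5)²=361/25
  (2-34/5)²=576/25
  (15-34/5)²=1681/25
  (9-34/5)²=121/25
  (5-34/5)²=81/25
Σ(x-μ)² = 564/5
σ² = (564/5)/5 = 564/25

σ = √(564/25) ≈ 4.7497


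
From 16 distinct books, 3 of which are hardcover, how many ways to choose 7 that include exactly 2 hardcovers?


Choose 2 of the 3 hardcovers and 5 of the other 13 books:
C(3,2)×C(13,5) = 3×1287 = 3861

3861


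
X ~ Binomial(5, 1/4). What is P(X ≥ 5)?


P(X ≥ 5) = Σ P(X=i) for i=5..5
P(X=5) = 1/1024
Sum = 1/1024

P(X ≥ 5) = 1/1024 ≈ 0.10%


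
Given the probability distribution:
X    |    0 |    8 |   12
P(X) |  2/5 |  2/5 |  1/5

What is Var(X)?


E[X] = 28/5
E[X²] = 272/5
Var(X) = E[X²] - (E[X])² = 272/5 - 784/25 = 576/25

Var(X) = 576/25 ≈ 23.0400


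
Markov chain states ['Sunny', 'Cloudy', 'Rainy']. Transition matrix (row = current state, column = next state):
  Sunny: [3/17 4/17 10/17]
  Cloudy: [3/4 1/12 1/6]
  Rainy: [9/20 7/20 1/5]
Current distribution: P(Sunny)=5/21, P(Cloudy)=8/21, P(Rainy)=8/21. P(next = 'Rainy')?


P(next=Rainy) = Σᵢ P(now=i)×P(i→Rainy)
= 5/21×10/17 + 8/21×1/6 + 8/21×1/5
= 50/357 + 4/63 + 8/105 = 214/765

P = 214/765 ≈ 0.2797


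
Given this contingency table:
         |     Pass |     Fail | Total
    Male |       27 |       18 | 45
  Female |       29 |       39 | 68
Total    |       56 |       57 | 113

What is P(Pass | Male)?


P(Pass | Male) = 27/(27+18) = 27/45 = 3/5

P(Pass|Male) = 3/5 ≈ 60.00%


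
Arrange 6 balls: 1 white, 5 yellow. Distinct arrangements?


6!/(1!×5!) = 6

6


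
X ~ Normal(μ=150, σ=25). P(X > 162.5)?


z = (162.5-150)/25 = 0.5
P(X > 162.5) = 1 - P(Z ≤ 0.5) = 1 - 0.6915 = 0.3085

P(X > 162.5) ≈ 0.3085


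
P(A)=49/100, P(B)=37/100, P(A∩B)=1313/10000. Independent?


P(A)×P(B) = 1813/10000
P(A∩B) = 1313/10000
Not equal → NOT independent

No, not independent


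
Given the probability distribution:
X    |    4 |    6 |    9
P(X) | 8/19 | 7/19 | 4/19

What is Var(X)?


E[X] = 110/19
E[X²] = 704/19
Var(X) = E[X²] - (E[X])² = 704/19 - 12100/361 = 1276/361

Var(X) = 1276/361 ≈ 3.5346


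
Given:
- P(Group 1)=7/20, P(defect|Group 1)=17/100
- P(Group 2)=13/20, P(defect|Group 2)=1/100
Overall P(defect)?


P(B) = Σ P(B|Aᵢ)×P(Aᵢ)
  17/100×7/20 = 119/2000
  1/100×13/20 = 13/2000
Sum = 33/500

P(defect) = 33/500 ≈ 6.60%


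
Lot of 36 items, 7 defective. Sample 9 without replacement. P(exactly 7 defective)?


Hypergeometric: C(7,7)×C(29,2)/C(36,9)
= 1×406/94143280 = 1/231880

P(X=7) = 1/231880 ≈ 0.00%


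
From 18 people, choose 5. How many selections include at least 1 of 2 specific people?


Complement: C(18,5) - C(16,5) = 8568 - 4368 = 4200

4200


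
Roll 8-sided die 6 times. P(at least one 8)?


P(no 8)^6 = (7/8)^6 = 117649/262144
P(≥1) = 1 - 117649/262144 = 144495/262144

P = 144495/262144 ≈ 55.12%


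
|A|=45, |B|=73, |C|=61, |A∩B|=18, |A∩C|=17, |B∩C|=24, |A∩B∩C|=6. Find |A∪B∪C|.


|A∪B∪C| = 45+73+61-18-17-24+6 = 126

|A∪B∪C| = 126


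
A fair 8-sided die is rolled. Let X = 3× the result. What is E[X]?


E[die] = (1+8)/2 = 9/2
E[X] = 3 × 9/2 = 27/2

E[X] = 27/2


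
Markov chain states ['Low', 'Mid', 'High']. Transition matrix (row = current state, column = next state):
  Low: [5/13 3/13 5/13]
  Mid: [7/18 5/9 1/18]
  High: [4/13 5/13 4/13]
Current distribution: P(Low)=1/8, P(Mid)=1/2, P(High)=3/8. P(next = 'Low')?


P(next=Low) = Σᵢ P(now=i)×P(i→Low)
= 1/8×5/13 + 1/2×7/18 + 3/8×4/13
= 5/104 + 7/36 + 3/26 = 335/936

P = 335/936 ≈ 0.3579


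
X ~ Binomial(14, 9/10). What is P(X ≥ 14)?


P(X ≥ 14) = Σ P(X=i) for i=14..14
P(X=14) = 22876792454961/100000000000000
Sum = 22876792454961/100000000000000

P(X ≥ 14) = 22876792454961/100000000000000 ≈ 22.88%


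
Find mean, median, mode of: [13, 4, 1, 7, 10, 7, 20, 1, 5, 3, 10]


Sorted: [1, 1, 3, 4, 5, 7, 7, 10, 10, 13, 20]
Mean = 81/11
Median = 7
Freq: {13: 1, 4: 1, 1: 2, 7: 2, 10: 2, 20: 1, 5: 1, 3: 1}
Mode: [1, 7, 10]

Mean=81/11, Median=7, Mode=[1, 7, 10]


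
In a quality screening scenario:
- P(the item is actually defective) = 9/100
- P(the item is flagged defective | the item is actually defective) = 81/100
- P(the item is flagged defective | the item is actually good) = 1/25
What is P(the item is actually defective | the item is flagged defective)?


Using Bayes' theorem:
P(A|B) = P(B|A)·P(A) / P(B)

P(the item is flagged defective) = 81/100 × 9/100 + 1/25 × 91/100
= 729/10000 + 91/2500 = 1093/10000

P(the item is actually defective|the item is flagged defective) = (729/10000) / (1093/10000) = 729/1093

P(the item is actually defective|the item is flagged defective) = 729/1093 ≈ 66.70%


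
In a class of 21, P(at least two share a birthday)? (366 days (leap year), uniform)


P(all different) = Π(366-i)/366 for i=0..20
= 0.557221
P(match) = 1 - 0.557221 = 0.442779

P ≈ 0.4428 ≈ 44.28%


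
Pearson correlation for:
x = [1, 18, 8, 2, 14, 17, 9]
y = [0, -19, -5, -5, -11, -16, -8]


n=7, Σx=69, Σy=-64, Σxy=-890, Σx²=959, Σy²=852
r = (7×(-890) - 69×(-64))/√((7×959 - 69²)(7×852 - (-64)²))
= -1814/√(1952×1868) = -1814/√3646336 ≈ -1814/1909.5382 ≈ -0.9500

r ≈ -0.9500


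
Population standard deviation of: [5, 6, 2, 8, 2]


Mean = 23/5
  (5-23/5)²=4/25
  (6-23/5)²=49/25
  (2-23/5)²=169/25
  (8-23/5)²=289/25
  (2-23/5)²=169/25
Σ(x-μ)² = 136/5
σ² = (136/5)/5 = 136/25

σ = √(136/25) ≈ 2.3324


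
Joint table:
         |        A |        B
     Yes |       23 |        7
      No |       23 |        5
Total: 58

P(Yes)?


P(Yes) = (23+7)/58 = 30/58 = 15/29

P(Yes) = 15/29 ≈ 51.72%


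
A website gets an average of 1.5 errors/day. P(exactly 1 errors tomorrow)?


Poisson(λ=1.5): P(X=1) = e^(-λ)×λ^k/k!
= e^(-1.5) × 1.5^1 / 1!
≈ 0.2231301601 × 1.5 / 1 ≈ 0.334695

P(X=1) ≈ 0.334695 ≈ 33.47%


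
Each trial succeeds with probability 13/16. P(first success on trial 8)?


Geometric: P(X=8) = (1-p)^(k-1)×p = (3/16)^7×13/16 = 28431/4294967296

P(X=8) = 28431/4294967296 ≈ 0.00%


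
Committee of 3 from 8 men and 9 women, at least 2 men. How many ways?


Count by #men:
  2M,1W: C(8,2)×C(9,1)=252
  3M,0W: C(8,3)×C(9,0)=56
Total = 308

308


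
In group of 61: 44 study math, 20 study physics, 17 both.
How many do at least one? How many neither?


|A∪B| = 44+20-17 = 47
Neither = 61-47 = 14

At least one: 47; Neither: 14


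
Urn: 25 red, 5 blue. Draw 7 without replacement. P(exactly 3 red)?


Hypergeometric: C(25,3)×C(5,4)/C(30,7)
= 2300×5/2035800 = 115/20358

P(X=3) = 115/20358 ≈ 0.56%


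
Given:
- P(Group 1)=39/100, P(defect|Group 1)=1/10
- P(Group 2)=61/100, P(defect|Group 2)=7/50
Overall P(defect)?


P(B) = Σ P(B|Aᵢ)×P(Aᵢ)
  1/10×39/100 = 39/1000
  7/50×61/100 = 427/5000
Sum = 311/2500

P(defect) = 311/2500 ≈ 12.44%


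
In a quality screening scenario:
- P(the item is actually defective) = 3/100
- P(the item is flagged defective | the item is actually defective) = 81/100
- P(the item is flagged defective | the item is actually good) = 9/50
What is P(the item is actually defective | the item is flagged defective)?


Using Bayes' theorem:
P(A|B) = P(B|A)·P(A) / P(B)

P(the item is flagged defective) = 81/100 × 3/100 + 9/50 × 97/100
= 243/10000 + 873/5000 = 1989/10000

P(the item is actually defective|the item is flagged defective) = (243/10000) / (1989/10000) = 27/221

P(the item is actually defective|the item is flagged defective) = 27/221 ≈ 12.22%


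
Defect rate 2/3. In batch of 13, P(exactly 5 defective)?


Binomial: P(X=5) = C(13,5)×p^5×(1-p)^8
= 1287 × 32/243 × 1/6561 = 4576/177147

P(X=5) = 4576/177147 ≈ 2.58%


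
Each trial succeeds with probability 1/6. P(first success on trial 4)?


Geometric: P(X=4) = (1-p)^(k-1)×p = (5/6)^3×1/6 = 125/1296

P(X=4) = 125/1296 ≈ 9.65%


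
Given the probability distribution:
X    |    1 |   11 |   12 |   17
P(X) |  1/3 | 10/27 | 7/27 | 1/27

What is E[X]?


E[X] = Σ x·P(X=x)
= (1)×(1/3) + (11)×(10/27) + (12)×(7/27) + (17)×(1/27)
= 220/27

E[X] = 220/27


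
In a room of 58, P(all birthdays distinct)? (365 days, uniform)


P(all different) = Π(365-i)/365 for i=0..57
= (365/365)×(364/365)×...×(308/365)
= 0.008335

P ≈ 0.0083 ≈ 0.83%


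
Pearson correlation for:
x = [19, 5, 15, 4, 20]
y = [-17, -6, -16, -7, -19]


n=5, Σx=63, Σy=-65, Σxy=-1001, Σx²=1027, Σy²=991
r = (5×(-1001) - 63×(-65))/√((5×1027 - 63²)(5×991 - (-65)²))
= -910/√(1166×730) = -910/√851180 ≈ -910/922.5942 ≈ -0.9863

r ≈ -0.9863


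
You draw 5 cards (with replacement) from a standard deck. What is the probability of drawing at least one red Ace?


P(not a red Ace) = 50/52 = 25/26
P(none in 5 draws) = (25/26)^5 = 9765625/11881376
P(≥1 red Ace) = 1 - 9765625/11881376 = 2115751/11881376

P = 2115751/11881376 ≈ 17.81%


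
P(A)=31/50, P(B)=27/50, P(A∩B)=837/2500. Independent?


P(A)×P(B) = 837/2500
P(A∩B) = 837/2500
Equal ✓ → Independent

Yes, independent


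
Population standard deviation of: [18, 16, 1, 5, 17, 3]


Mean = 60/6 = 10
  (18-10)²=64
  (16-10)²=36
  (1-10)²=81
  (5-10)²=25
  (17-10)²=49
  (3-10)²=49
Σ(x-μ)² = 304
σ² = 304/6 = 152/3

σ = √(152/3) ≈ 7.1181


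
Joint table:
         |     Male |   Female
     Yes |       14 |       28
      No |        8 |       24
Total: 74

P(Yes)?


P(Yes) = (14+28)/74 = 42/74 = 21/37

P(Yes) = 21/37 ≈ 56.76%


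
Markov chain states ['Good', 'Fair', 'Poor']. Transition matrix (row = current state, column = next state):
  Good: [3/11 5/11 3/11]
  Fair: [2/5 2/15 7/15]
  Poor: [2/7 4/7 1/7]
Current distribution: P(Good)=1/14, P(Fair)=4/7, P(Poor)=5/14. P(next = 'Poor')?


P(next=Poor) = Σᵢ P(now=i)×P(i→Poor)
= 1/14×3/11 + 4/7×7/15 + 5/14×1/7
= 3/154 + 4/15 + 5/98 = 2726/8085

P = 2726/8085 ≈ 0.3372


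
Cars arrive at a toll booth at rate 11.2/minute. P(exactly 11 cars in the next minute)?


Poisson(λ=11.2): P(X=11) = e^(-λ)×λ^k/k!
= e^(-11.2) × 11.2^11 / 11!
≈ 1.367419607e-05 × 347854999335 / 39916800 ≈ 0.119164

P(X=11) ≈ 0.119164 ≈ 11.92%


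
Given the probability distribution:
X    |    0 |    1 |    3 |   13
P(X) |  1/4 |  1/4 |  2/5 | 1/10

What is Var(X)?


E[X] = 11/4
E[X²] = 83/4
Var(X) = E[X²] - (E[X])² = 83/4 - 121/16 = 211/16

Var(X) = 211/16 ≈ 13.1875


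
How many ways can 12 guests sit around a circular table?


Circular arrangements of 12 distinct objects: fix one position to break rotational symmetry.
(n-1)! = 11! = 39916800

39916800


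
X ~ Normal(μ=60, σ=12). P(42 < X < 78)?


z₁=(42-60)/12=-1.5, z₂=(78-60)/12=1.5
P = Φ(1.5) - Φ(-1.5) = 0.933193 - 0.066807 = 0.866386 ≈ 0.8664

P(42 < X < 78) ≈ 0.8664


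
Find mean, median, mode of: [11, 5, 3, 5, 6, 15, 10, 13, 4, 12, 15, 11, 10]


Sorted: [3, 4, 5, 5, 6, 10, 10, 11, 11, 12, 13, 15, 15]
Mean = 120/13
Median = 10
Freq: {11: 2, 5: 2, 3: 1, 6: 1, 15: 2, 10: 2, 13: 1, 4: 1, 12: 1}
Mode: [5, 10, 11, 15]

Mean=120/13, Median=10, Mode=[5, 10, 11, 15]


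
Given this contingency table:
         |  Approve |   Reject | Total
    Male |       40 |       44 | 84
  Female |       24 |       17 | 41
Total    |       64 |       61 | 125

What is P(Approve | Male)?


P(Approve | Male) = 40/(40+44) = 40/84 = 10/21

P(Approve|Male) = 10/21 ≈ 47.62%


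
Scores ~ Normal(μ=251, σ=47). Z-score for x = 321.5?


z = (x - μ)/σ = (321.5 - 251)/47 = 1.5

z = 1.5


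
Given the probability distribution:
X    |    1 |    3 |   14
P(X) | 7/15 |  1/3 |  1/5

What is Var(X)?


E[X] = 64/15
E[X²] = 128/3
Var(X) = E[X²] - (E[X])² = 128/3 - 4096/225 = 5504/225

Var(X) = 5504/225 ≈ 24.4622


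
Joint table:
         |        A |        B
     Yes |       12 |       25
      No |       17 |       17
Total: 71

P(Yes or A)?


P(Yes∨A) = P(Yes) + P(A) - P(Yes∧A)
= (37 + 29 - 12)/71 = 54/71

P = 54/71 ≈ 76.06%


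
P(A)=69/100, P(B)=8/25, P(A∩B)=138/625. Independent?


P(A)×P(B) = 138/625
P(A∩B) = 138/625
Equal ✓ → Independent

Yes, independent


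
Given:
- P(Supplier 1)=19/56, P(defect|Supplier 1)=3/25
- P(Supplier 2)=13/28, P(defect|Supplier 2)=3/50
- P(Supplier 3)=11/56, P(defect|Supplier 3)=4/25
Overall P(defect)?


P(B) = Σ P(B|Aᵢ)×P(Aᵢ)
  3/25×19/56 = 57/1400
  3/50×13/28 = 39/1400
  4/25×11/56 = 11/350
Sum = 1/10

P(defect) = 1/10 ≈ 10.00%


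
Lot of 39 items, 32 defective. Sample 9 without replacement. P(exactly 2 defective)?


Hypergeometric: C(32,2)×C(7,7)/C(39,9)
= 496×1/211915132 = 4/1708993

P(X=2) = 4/1708993 ≈ 0.00%


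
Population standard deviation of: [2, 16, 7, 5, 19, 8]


Mean = 57/6 = 19/2
  (2-19/2)²=225/4
  (16-19/2)²=169/4
  (7-19/2)²=25/4
  (5-19/2)²=81/4
  (19-19/2)²=361/4
  (8-19/2)²=9/4
Σ(x-μ)² = 435/2
σ² = (435/2)/6 = 145/4

σ = √(145/4) ≈ 6.0208


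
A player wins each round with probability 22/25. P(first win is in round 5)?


Geometric: P(X=5) = (1-p)^(k-1)×p = (3/25)^4×22/25 = 1782/9765625

P(X=5) = 1782/9765625 ≈ 0.02%


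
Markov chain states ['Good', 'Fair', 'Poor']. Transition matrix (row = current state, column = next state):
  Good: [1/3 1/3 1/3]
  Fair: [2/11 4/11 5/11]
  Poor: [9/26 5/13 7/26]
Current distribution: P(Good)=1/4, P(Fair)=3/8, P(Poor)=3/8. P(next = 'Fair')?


P(next=Fair) = Σᵢ P(now=i)×P(i→Fair)
= 1/4×1/3 + 3/8×4/11 + 3/8×5/13
= 1/12 + 3/22 + 15/104 = 1249/3432

P = 1249/3432 ≈ 0.3639


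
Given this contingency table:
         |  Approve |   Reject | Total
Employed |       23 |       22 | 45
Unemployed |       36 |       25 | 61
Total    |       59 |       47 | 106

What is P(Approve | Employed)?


P(Approve | Employed) = 23/(23+22) = 23/45

P(Approve|Employed) = 23/45 ≈ 51.11%


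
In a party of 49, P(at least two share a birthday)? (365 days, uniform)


P(all different) = Π(365-i)/365 for i=0..48
= 0.034220
P(match) = 1 - 0.034220 = 0.965780

P ≈ 0.9658 ≈ 96.58%


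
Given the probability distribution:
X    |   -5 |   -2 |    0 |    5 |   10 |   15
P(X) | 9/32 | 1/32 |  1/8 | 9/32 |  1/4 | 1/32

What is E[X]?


E[X] = Σ x·P(X=x)
= (-5)×(9/32) + (-2)×(1/32) + (0)×(1/8) + (5)×(9/32) + (10)×(1/4) + (15)×(1/32)
= 93/32

E[X] = 93/32


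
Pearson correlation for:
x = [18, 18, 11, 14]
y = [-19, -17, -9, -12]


n=4, Σx=61, Σy=-57, Σxy=-915, Σx²=965, Σy²=875
r = (4×(-915) - 61×(-57))/√((4×965 - 61²)(4×875 - (-57)²))
= -183/√(139×251) = -183/√34889 ≈ -183/186.7860 ≈ -0.9797

r ≈ -0.9797


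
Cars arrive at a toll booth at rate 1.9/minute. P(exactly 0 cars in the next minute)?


Poisson(λ=1.9): P(X=0) = e^(-λ)×λ^k/k!
= e^(-1.9) × 1.9^0 / 0!
≈ 0.1495686192 × 1 / 1 ≈ 0.149569

P(X=0) ≈ 0.149569 ≈ 14.96%


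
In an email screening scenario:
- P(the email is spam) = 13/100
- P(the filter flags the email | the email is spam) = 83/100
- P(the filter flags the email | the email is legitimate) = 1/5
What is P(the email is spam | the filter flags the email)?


Using Bayes' theorem:
P(A|B) = P(B|A)·P(A) / P(B)

P(the filter flags the email) = 83/100 × 13/100 + 1/5 × 87/100
= 1079/10000 + 87/500 = 2819/10000

P(the email is spam|the filter flags the email) = (1079/10000) / (2819/10000) = 1079/2819

P(the email is spam|the filter flags the email) = 1079/2819 ≈ 38.28%


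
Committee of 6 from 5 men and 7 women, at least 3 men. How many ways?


Count by #men:
  3M,3W: C(5,3)×C(7,3)=350
  4M,2W: C(5,4)×C(7,2)=105
  5M,1W: C(5,5)×C(7,1)=7
Total = 462

462


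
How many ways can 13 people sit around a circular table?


Circular arrangements of 13 distinct objects: fix one position to break rotational symmetry.
(n-1)! = 12! = 479001600

479001600


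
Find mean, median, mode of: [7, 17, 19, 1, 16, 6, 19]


Sorted: [1, 6, 7, 16, 17, 19, 19]
Mean = 85/7
Median = 16
Freq: {7: 1, 17: 1, 19: 2, 1: 1, 16: 1, 6: 1}
Mode: [19]

Mean=85/7, Median=16, Mode=19


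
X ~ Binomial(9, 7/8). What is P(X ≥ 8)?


P(X ≥ 8) = Σ P(X=i) for i=8..9
P(X=8) = 51883209/134217728
P(X=9) = 40353607/134217728
Sum = 5764801/8388608

P(X ≥ 8) = 5764801/8388608 ≈ 68.72%


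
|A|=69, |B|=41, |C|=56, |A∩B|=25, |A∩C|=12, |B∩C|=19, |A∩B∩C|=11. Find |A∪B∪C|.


|A∪B∪C| = 69+41+56-25-12-19+11 = 121

|A∪B∪C| = 121


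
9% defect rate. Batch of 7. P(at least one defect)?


P(all good) = (91/100)^7 = 51676101935731/100000000000000
P(≥1 defect) = 48323898064269/100000000000000

P = 48323898064269/100000000000000 ≈ 48.32%


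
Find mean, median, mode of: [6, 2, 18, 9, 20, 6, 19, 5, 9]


Sorted: [2, 5, 6, 6, 9, 9, 18, 19, 20]
Mean = 94/9
Median = 9
Freq: {6: 2, 2: 1, 18: 1, 9: 2, 20: 1, 19: 1, 5: 1}
Mode: [6, 9]

Mean=94/9, Median=9, Mode=[6, 9]


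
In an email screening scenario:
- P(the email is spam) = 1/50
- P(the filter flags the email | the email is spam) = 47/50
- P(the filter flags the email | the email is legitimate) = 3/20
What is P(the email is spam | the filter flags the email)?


Using Bayes' theorem:
P(A|B) = P(B|A)·P(A) / P(B)

P(the filter flags the email) = 47/50 × 1/50 + 3/20 × 49/50
= 47/2500 + 147/1000 = 829/5000

P(the email is spam|the filter flags the email) = (47/2500) / (829/5000) = 94/829

P(the email is spam|the filter flags the email) = 94/829 ≈ 11.34%


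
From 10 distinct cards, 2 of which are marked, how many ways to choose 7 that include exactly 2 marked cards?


Choose 2 of the 2 marked cards and 5 of the other 8 cards:
C(2,2)×C(8,5) = 1×56 = 56

56


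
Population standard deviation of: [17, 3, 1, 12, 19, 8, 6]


Mean = 66/7
  (17-66/7)²=2809/49
  (3-66/7)²=2025/49
  (1-66/7)²=3481/49
  (12-66/7)²=324/49
  (19-66/7)²=4489/49
  (8-66/7)²=100/49
  (6-66/7)²=576/49
Σ(x-μ)² = 1972/7
σ² = (1972/7)/7 = 1972/49

σ = √(1972/49) ≈ 6.3439


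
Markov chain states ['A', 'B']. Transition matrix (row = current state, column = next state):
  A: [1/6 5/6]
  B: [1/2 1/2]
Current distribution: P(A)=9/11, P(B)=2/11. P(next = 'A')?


P(next=A) = Σᵢ P(now=i)×P(i→A)
= 9/11×1/6 + 2/11×1/2
= 3/22 + 1/11 = 5/22

P = 5/22 ≈ 0.2273


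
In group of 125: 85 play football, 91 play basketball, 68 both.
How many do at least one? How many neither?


|A∪B| = 85+91-68 = 108
Neither = 125-108 = 17

At least one: 108; Neither: 17


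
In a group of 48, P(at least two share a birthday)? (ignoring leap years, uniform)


P(all different) = Π(365-i)/365 for i=0..47
= 0.039402
P(match) = 1 - 0.039402 = 0.960598

P ≈ 0.9606 ≈ 96.06%


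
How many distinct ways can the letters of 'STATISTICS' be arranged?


Letters: 10, freq: {'S': 3, 'T': 3, 'A': 1, 'I': 2, 'C': 1}
10!/(3!×3!×1!×2!×1!) = 3628800/72 = 50400

50400


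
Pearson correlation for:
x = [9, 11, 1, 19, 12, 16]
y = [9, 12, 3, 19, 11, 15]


n=6, Σx=68, Σy=69, Σxy=949, Σx²=964, Σy²=941
r = (6×949 - 68×69)/√((6×964 - 68²)(6×941 - 69²))
= 1002/√(1160×885) = 1002/√1026600 ≈ 1002/1013.2127 ≈ 0.9889

r ≈ 0.9889


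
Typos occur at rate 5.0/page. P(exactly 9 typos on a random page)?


Poisson(λ=5.0): P(X=9) = e^(-λ)×λ^k/k!
= e^(-5.0) × 5.0^9 / 9!
≈ 0.006737946999 × 1953125 / 362880 ≈ 0.036266

P(X=9) ≈ 0.036266 ≈ 3.63%


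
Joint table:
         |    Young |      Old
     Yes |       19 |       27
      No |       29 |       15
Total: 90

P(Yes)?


P(Yes) = (19+27)/90 = 46/90 = 23/45

P(Yes) = 23/45 ≈ 51.11%


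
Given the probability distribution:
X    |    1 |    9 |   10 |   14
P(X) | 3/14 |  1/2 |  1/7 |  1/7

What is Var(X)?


E[X] = 57/7
E[X²] = 83
Var(X) = E[X²] - (E[X])² = 83 - 3249/49 = 818/49

Var(X) = 818/49 ≈ 16.6939


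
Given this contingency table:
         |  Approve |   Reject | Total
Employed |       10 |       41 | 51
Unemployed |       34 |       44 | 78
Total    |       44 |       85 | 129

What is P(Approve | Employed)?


P(Approve | Employed) = 10/(10+41) = 10/51

P(Approve|Employed) = 10/51 ≈ 19.61%


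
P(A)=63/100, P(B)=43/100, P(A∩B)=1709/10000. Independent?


P(A)×P(B) = 2709/10000
P(A∩B) = 1709/10000
Not equal → NOT independent

No, not independent


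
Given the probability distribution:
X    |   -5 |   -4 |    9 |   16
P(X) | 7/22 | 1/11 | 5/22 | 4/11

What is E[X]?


E[X] = Σ x·P(X=x)
= (-5)×(7/22) + (-4)×(1/11) + (9)×(5/22) + (16)×(4/11)
= 65/11

E[X] = 65/11


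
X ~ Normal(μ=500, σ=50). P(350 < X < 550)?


z₁=(350-500)/50=-3.0, z₂=(550-500)/50=1.0
P = Φ(1.0) - Φ(-3.0) = 0.841345 - 0.001350 = 0.839995 ≈ 0.8400

P(350 < X < 550) ≈ 0.8400


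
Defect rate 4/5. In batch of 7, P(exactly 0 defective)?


Binomial: P(X=0) = C(7,0)×p^0×(1-p)^7
= 1 × 1 × 1/78125 = 1/78125

P(X=0) = 1/78125 ≈ 0.00%


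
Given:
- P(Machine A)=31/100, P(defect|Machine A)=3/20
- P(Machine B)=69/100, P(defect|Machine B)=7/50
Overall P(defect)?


P(B) = Σ P(B|Aᵢ)×P(Aᵢ)
  3/20×31/100 = 93/2000
  7/50×69/100 = 483/5000
Sum = 1431/10000

P(defect) = 1431/10000 ≈ 14.31%


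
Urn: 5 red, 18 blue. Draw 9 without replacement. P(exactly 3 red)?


Hypergeometric: C(5,3)×C(18,6)/C(23,9)
= 10×18564/817190 = 1092/4807

P(X=3) = 1092/4807 ≈ 22.72%


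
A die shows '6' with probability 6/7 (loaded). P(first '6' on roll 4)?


Geometric: P(X=4) = (1-p)^(k-1)×p = (1/7)^3×6/7 = 6/2401

P(X=4) = 6/2401 ≈ 0.25%


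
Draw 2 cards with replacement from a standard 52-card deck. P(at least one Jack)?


P(not a Jack) = 48/52 = 12/13
P(none in 2 draws) = (12/13)^2 = 144/169
P(≥1 Jack) = 1 - 144/169 = 25/169

P = 25/169 ≈ 14.79%


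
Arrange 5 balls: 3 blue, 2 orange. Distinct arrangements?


5!/(3!×2!) = 10

10


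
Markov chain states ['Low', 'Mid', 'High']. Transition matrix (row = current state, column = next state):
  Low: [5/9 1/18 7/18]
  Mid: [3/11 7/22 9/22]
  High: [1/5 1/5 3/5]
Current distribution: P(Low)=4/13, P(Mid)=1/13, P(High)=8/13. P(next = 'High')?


P(next=High) = Σᵢ P(now=i)×P(i→High)
= 4/13×7/18 + 1/13×9/22 + 8/13×3/5
= 14/117 + 9/286 + 24/65 = 6697/12870

P = 6697/12870 ≈ 0.5204


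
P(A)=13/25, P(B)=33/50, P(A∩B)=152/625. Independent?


P(A)×P(B) = 429/1250
P(A∩B) = 152/625
Not equal → NOT independent

No, not independent


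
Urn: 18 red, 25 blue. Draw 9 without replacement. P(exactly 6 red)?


Hypergeometric: C(18,6)×C(25,3)/C(43,9)
= 18564×2300/563921995 = 93840/1239389

P(X=6) = 93840/1239389 ≈ 7.57%


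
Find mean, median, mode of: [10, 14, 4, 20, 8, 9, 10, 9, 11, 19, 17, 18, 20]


Sorted: [4, 8, 9, 9, 10, 10, 11, 14, 17, 18, 19, 20, 20]
Mean = 169/13 = 13
Median = 11
Freq: {10: 2, 14: 1, 4: 1, 20: 2, 8: 1, 9: 2, 11: 1, 19: 1, 17: 1, 18: 1}
Mode: [9, 10, 20]

Mean=13, Median=11, Mode=[9, 10, 20]


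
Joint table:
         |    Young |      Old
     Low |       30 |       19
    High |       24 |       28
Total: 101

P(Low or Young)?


P(Low∨Young) = P(Low) + P(Young) - P(Low∧Young)
= (49 + 54 - 30)/101 = 73/101

P = 73/101 ≈ 72.28%


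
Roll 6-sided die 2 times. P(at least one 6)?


P(no 6)^2 = (5/6)^2 = 25/36
P(≥1) = 1 - 25/36 = 11/36

P = 11/36 ≈ 30.56%


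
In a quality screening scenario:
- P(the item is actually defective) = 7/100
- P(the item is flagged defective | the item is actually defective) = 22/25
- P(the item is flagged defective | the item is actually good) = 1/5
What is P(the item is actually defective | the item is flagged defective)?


Using Bayes' theorem:
P(A|B) = P(B|A)·P(A) / P(B)

P(the item is flagged defective) = 22/25 × 7/100 + 1/5 × 93/100
= 77/1250 + 93/500 = 619/2500

P(the item is actually defective|the item is flagged defective) = (77/1250) / (619/2500) = 154/619

P(the item is actually defective|the item is flagged defective) = 154/619 ≈ 24.88%
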